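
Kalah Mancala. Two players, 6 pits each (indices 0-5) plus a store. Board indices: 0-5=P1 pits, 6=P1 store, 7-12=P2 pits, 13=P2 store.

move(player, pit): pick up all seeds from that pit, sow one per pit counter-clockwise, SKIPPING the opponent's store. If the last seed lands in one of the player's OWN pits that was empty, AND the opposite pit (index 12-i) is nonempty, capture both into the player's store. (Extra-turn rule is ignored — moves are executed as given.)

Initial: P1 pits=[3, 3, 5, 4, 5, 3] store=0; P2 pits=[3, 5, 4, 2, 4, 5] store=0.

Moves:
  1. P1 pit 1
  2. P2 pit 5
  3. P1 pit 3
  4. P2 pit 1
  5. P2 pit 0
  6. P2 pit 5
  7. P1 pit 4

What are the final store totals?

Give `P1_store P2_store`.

Answer: 2 3

Derivation:
Move 1: P1 pit1 -> P1=[3,0,6,5,6,3](0) P2=[3,5,4,2,4,5](0)
Move 2: P2 pit5 -> P1=[4,1,7,6,6,3](0) P2=[3,5,4,2,4,0](1)
Move 3: P1 pit3 -> P1=[4,1,7,0,7,4](1) P2=[4,6,5,2,4,0](1)
Move 4: P2 pit1 -> P1=[5,1,7,0,7,4](1) P2=[4,0,6,3,5,1](2)
Move 5: P2 pit0 -> P1=[5,1,7,0,7,4](1) P2=[0,1,7,4,6,1](2)
Move 6: P2 pit5 -> P1=[5,1,7,0,7,4](1) P2=[0,1,7,4,6,0](3)
Move 7: P1 pit4 -> P1=[5,1,7,0,0,5](2) P2=[1,2,8,5,7,0](3)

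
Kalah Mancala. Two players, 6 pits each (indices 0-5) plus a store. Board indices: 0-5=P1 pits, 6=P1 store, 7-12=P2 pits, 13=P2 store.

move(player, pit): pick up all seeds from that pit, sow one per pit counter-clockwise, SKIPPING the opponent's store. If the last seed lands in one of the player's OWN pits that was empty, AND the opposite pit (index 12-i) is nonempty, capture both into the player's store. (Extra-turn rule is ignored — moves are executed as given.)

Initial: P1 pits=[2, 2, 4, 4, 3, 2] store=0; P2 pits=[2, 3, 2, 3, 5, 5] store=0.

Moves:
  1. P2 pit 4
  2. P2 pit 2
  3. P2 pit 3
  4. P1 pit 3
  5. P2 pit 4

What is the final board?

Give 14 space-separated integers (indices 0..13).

Answer: 4 0 5 0 4 3 1 3 3 0 0 0 8 6

Derivation:
Move 1: P2 pit4 -> P1=[3,3,5,4,3,2](0) P2=[2,3,2,3,0,6](1)
Move 2: P2 pit2 -> P1=[3,0,5,4,3,2](0) P2=[2,3,0,4,0,6](5)
Move 3: P2 pit3 -> P1=[4,0,5,4,3,2](0) P2=[2,3,0,0,1,7](6)
Move 4: P1 pit3 -> P1=[4,0,5,0,4,3](1) P2=[3,3,0,0,1,7](6)
Move 5: P2 pit4 -> P1=[4,0,5,0,4,3](1) P2=[3,3,0,0,0,8](6)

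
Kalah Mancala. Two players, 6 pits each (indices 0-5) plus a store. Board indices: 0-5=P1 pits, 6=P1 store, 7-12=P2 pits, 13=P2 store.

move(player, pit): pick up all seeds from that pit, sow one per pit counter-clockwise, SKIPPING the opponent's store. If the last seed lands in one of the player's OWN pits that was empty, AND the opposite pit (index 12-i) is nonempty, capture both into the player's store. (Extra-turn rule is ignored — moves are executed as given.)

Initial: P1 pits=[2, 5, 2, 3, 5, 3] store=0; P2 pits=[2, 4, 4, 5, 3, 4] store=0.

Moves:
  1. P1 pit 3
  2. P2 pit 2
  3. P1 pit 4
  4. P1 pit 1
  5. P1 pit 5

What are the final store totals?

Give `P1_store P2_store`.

Answer: 4 1

Derivation:
Move 1: P1 pit3 -> P1=[2,5,2,0,6,4](1) P2=[2,4,4,5,3,4](0)
Move 2: P2 pit2 -> P1=[2,5,2,0,6,4](1) P2=[2,4,0,6,4,5](1)
Move 3: P1 pit4 -> P1=[2,5,2,0,0,5](2) P2=[3,5,1,7,4,5](1)
Move 4: P1 pit1 -> P1=[2,0,3,1,1,6](3) P2=[3,5,1,7,4,5](1)
Move 5: P1 pit5 -> P1=[2,0,3,1,1,0](4) P2=[4,6,2,8,5,5](1)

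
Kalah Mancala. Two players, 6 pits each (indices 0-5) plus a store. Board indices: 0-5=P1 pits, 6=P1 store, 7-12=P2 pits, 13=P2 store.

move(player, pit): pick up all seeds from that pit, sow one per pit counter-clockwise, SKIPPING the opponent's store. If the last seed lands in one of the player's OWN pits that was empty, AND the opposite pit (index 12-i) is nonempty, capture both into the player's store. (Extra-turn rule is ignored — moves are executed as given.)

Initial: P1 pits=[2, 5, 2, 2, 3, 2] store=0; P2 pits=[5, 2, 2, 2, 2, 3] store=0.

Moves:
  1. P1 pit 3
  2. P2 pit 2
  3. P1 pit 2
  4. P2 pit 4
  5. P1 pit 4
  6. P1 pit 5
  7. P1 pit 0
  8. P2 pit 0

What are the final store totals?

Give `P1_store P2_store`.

Answer: 2 2

Derivation:
Move 1: P1 pit3 -> P1=[2,5,2,0,4,3](0) P2=[5,2,2,2,2,3](0)
Move 2: P2 pit2 -> P1=[2,5,2,0,4,3](0) P2=[5,2,0,3,3,3](0)
Move 3: P1 pit2 -> P1=[2,5,0,1,5,3](0) P2=[5,2,0,3,3,3](0)
Move 4: P2 pit4 -> P1=[3,5,0,1,5,3](0) P2=[5,2,0,3,0,4](1)
Move 5: P1 pit4 -> P1=[3,5,0,1,0,4](1) P2=[6,3,1,3,0,4](1)
Move 6: P1 pit5 -> P1=[3,5,0,1,0,0](2) P2=[7,4,2,3,0,4](1)
Move 7: P1 pit0 -> P1=[0,6,1,2,0,0](2) P2=[7,4,2,3,0,4](1)
Move 8: P2 pit0 -> P1=[1,6,1,2,0,0](2) P2=[0,5,3,4,1,5](2)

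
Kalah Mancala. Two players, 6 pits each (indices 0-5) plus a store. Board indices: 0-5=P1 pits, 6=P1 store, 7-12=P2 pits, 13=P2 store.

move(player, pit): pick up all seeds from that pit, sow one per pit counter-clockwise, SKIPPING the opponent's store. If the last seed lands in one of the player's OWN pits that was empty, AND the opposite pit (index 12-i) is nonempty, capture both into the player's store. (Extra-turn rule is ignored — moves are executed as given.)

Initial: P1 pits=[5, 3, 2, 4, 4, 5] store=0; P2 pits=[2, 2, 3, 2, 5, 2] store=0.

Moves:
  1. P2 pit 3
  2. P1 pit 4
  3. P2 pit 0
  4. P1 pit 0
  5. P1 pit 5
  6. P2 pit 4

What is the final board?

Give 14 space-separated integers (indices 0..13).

Move 1: P2 pit3 -> P1=[5,3,2,4,4,5](0) P2=[2,2,3,0,6,3](0)
Move 2: P1 pit4 -> P1=[5,3,2,4,0,6](1) P2=[3,3,3,0,6,3](0)
Move 3: P2 pit0 -> P1=[5,3,0,4,0,6](1) P2=[0,4,4,0,6,3](3)
Move 4: P1 pit0 -> P1=[0,4,1,5,1,7](1) P2=[0,4,4,0,6,3](3)
Move 5: P1 pit5 -> P1=[0,4,1,5,1,0](2) P2=[1,5,5,1,7,4](3)
Move 6: P2 pit4 -> P1=[1,5,2,6,2,0](2) P2=[1,5,5,1,0,5](4)

Answer: 1 5 2 6 2 0 2 1 5 5 1 0 5 4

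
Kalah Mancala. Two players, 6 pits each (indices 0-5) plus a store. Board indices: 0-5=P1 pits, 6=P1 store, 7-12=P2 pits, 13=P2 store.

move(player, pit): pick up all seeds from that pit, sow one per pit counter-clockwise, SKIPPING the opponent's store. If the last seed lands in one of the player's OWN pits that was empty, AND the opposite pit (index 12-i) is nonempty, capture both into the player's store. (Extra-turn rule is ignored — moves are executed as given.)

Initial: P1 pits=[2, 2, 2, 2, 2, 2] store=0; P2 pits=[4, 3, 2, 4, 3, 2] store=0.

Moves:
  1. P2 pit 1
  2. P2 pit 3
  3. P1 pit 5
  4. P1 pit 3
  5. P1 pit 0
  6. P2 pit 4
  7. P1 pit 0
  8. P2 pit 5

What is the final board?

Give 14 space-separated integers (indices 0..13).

Answer: 1 7 5 0 3 0 11 0 0 0 0 0 0 3

Derivation:
Move 1: P2 pit1 -> P1=[2,2,2,2,2,2](0) P2=[4,0,3,5,4,2](0)
Move 2: P2 pit3 -> P1=[3,3,2,2,2,2](0) P2=[4,0,3,0,5,3](1)
Move 3: P1 pit5 -> P1=[3,3,2,2,2,0](1) P2=[5,0,3,0,5,3](1)
Move 4: P1 pit3 -> P1=[3,3,2,0,3,0](7) P2=[0,0,3,0,5,3](1)
Move 5: P1 pit0 -> P1=[0,4,3,0,3,0](11) P2=[0,0,0,0,5,3](1)
Move 6: P2 pit4 -> P1=[1,5,4,0,3,0](11) P2=[0,0,0,0,0,4](2)
Move 7: P1 pit0 -> P1=[0,6,4,0,3,0](11) P2=[0,0,0,0,0,4](2)
Move 8: P2 pit5 -> P1=[1,7,5,0,3,0](11) P2=[0,0,0,0,0,0](3)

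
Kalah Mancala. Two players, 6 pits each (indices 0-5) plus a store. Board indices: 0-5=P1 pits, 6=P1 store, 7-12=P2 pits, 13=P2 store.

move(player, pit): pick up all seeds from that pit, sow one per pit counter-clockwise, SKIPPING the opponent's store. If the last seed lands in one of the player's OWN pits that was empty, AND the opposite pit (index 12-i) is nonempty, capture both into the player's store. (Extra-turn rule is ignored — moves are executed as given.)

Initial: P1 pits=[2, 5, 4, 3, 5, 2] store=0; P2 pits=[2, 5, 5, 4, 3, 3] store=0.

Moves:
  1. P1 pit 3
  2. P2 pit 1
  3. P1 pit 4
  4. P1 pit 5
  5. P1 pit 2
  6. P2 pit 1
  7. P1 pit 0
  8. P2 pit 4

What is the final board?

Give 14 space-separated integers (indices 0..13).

Answer: 1 7 0 1 1 1 12 4 0 9 0 0 5 2

Derivation:
Move 1: P1 pit3 -> P1=[2,5,4,0,6,3](1) P2=[2,5,5,4,3,3](0)
Move 2: P2 pit1 -> P1=[2,5,4,0,6,3](1) P2=[2,0,6,5,4,4](1)
Move 3: P1 pit4 -> P1=[2,5,4,0,0,4](2) P2=[3,1,7,6,4,4](1)
Move 4: P1 pit5 -> P1=[2,5,4,0,0,0](3) P2=[4,2,8,6,4,4](1)
Move 5: P1 pit2 -> P1=[2,5,0,1,1,1](4) P2=[4,2,8,6,4,4](1)
Move 6: P2 pit1 -> P1=[2,5,0,1,1,1](4) P2=[4,0,9,7,4,4](1)
Move 7: P1 pit0 -> P1=[0,6,0,1,1,1](12) P2=[4,0,9,0,4,4](1)
Move 8: P2 pit4 -> P1=[1,7,0,1,1,1](12) P2=[4,0,9,0,0,5](2)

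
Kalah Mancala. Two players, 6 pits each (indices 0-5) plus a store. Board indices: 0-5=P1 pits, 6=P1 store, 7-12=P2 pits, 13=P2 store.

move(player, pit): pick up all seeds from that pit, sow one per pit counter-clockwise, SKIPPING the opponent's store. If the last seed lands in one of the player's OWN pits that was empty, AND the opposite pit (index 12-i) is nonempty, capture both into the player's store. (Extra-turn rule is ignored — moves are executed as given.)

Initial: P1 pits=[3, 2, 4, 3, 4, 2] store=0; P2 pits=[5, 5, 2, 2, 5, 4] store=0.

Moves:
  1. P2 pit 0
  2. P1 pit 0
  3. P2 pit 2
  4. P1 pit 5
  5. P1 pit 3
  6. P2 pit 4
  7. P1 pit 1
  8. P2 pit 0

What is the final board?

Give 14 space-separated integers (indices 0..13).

Answer: 1 0 7 0 7 2 2 0 7 0 4 0 7 4

Derivation:
Move 1: P2 pit0 -> P1=[3,2,4,3,4,2](0) P2=[0,6,3,3,6,5](0)
Move 2: P1 pit0 -> P1=[0,3,5,4,4,2](0) P2=[0,6,3,3,6,5](0)
Move 3: P2 pit2 -> P1=[0,3,5,4,4,2](0) P2=[0,6,0,4,7,6](0)
Move 4: P1 pit5 -> P1=[0,3,5,4,4,0](1) P2=[1,6,0,4,7,6](0)
Move 5: P1 pit3 -> P1=[0,3,5,0,5,1](2) P2=[2,6,0,4,7,6](0)
Move 6: P2 pit4 -> P1=[1,4,6,1,6,1](2) P2=[2,6,0,4,0,7](1)
Move 7: P1 pit1 -> P1=[1,0,7,2,7,2](2) P2=[2,6,0,4,0,7](1)
Move 8: P2 pit0 -> P1=[1,0,7,0,7,2](2) P2=[0,7,0,4,0,7](4)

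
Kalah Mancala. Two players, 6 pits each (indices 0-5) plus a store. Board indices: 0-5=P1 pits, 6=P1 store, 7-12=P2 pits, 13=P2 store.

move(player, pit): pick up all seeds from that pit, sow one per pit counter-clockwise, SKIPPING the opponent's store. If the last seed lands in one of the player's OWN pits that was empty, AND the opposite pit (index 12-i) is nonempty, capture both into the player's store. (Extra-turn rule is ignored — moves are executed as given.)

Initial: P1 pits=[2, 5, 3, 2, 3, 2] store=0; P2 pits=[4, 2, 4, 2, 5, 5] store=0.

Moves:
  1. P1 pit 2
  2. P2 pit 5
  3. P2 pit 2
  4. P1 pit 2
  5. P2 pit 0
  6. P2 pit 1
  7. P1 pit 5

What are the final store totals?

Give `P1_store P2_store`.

Answer: 1 2

Derivation:
Move 1: P1 pit2 -> P1=[2,5,0,3,4,3](0) P2=[4,2,4,2,5,5](0)
Move 2: P2 pit5 -> P1=[3,6,1,4,4,3](0) P2=[4,2,4,2,5,0](1)
Move 3: P2 pit2 -> P1=[3,6,1,4,4,3](0) P2=[4,2,0,3,6,1](2)
Move 4: P1 pit2 -> P1=[3,6,0,5,4,3](0) P2=[4,2,0,3,6,1](2)
Move 5: P2 pit0 -> P1=[3,6,0,5,4,3](0) P2=[0,3,1,4,7,1](2)
Move 6: P2 pit1 -> P1=[3,6,0,5,4,3](0) P2=[0,0,2,5,8,1](2)
Move 7: P1 pit5 -> P1=[3,6,0,5,4,0](1) P2=[1,1,2,5,8,1](2)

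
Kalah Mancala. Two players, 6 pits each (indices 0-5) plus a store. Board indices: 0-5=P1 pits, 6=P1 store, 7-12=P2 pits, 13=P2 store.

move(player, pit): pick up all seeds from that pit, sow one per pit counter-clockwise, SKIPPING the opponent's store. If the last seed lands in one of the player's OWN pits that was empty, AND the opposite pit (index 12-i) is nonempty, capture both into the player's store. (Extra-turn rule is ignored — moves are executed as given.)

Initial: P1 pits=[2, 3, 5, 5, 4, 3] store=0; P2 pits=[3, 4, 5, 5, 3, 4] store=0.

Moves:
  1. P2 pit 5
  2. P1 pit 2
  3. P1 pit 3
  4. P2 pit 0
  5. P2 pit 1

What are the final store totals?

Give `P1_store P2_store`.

Move 1: P2 pit5 -> P1=[3,4,6,5,4,3](0) P2=[3,4,5,5,3,0](1)
Move 2: P1 pit2 -> P1=[3,4,0,6,5,4](1) P2=[4,5,5,5,3,0](1)
Move 3: P1 pit3 -> P1=[3,4,0,0,6,5](2) P2=[5,6,6,5,3,0](1)
Move 4: P2 pit0 -> P1=[0,4,0,0,6,5](2) P2=[0,7,7,6,4,0](5)
Move 5: P2 pit1 -> P1=[1,5,0,0,6,5](2) P2=[0,0,8,7,5,1](6)

Answer: 2 6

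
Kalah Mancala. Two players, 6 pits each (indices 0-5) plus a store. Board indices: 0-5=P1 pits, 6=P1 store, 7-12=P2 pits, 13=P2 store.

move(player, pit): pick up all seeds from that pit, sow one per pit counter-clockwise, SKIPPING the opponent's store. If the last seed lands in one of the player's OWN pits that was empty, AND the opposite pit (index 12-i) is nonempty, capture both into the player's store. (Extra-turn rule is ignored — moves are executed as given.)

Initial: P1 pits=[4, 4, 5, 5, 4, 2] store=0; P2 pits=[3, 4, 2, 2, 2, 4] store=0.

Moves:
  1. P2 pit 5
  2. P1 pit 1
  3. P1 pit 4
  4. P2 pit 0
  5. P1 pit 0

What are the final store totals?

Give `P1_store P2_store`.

Answer: 2 1

Derivation:
Move 1: P2 pit5 -> P1=[5,5,6,5,4,2](0) P2=[3,4,2,2,2,0](1)
Move 2: P1 pit1 -> P1=[5,0,7,6,5,3](1) P2=[3,4,2,2,2,0](1)
Move 3: P1 pit4 -> P1=[5,0,7,6,0,4](2) P2=[4,5,3,2,2,0](1)
Move 4: P2 pit0 -> P1=[5,0,7,6,0,4](2) P2=[0,6,4,3,3,0](1)
Move 5: P1 pit0 -> P1=[0,1,8,7,1,5](2) P2=[0,6,4,3,3,0](1)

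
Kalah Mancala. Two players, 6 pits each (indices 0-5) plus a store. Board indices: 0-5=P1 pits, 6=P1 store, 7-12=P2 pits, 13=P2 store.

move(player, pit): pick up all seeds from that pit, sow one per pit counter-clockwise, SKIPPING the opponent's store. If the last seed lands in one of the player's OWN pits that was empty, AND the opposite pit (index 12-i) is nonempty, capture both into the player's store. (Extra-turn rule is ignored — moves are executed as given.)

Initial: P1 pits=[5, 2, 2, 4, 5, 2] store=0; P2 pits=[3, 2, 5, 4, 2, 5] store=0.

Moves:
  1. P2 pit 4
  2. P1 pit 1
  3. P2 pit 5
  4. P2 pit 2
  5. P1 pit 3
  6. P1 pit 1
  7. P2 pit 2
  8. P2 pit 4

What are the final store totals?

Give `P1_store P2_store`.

Move 1: P2 pit4 -> P1=[5,2,2,4,5,2](0) P2=[3,2,5,4,0,6](1)
Move 2: P1 pit1 -> P1=[5,0,3,5,5,2](0) P2=[3,2,5,4,0,6](1)
Move 3: P2 pit5 -> P1=[6,1,4,6,6,2](0) P2=[3,2,5,4,0,0](2)
Move 4: P2 pit2 -> P1=[7,1,4,6,6,2](0) P2=[3,2,0,5,1,1](3)
Move 5: P1 pit3 -> P1=[7,1,4,0,7,3](1) P2=[4,3,1,5,1,1](3)
Move 6: P1 pit1 -> P1=[7,0,5,0,7,3](1) P2=[4,3,1,5,1,1](3)
Move 7: P2 pit2 -> P1=[7,0,5,0,7,3](1) P2=[4,3,0,6,1,1](3)
Move 8: P2 pit4 -> P1=[7,0,5,0,7,3](1) P2=[4,3,0,6,0,2](3)

Answer: 1 3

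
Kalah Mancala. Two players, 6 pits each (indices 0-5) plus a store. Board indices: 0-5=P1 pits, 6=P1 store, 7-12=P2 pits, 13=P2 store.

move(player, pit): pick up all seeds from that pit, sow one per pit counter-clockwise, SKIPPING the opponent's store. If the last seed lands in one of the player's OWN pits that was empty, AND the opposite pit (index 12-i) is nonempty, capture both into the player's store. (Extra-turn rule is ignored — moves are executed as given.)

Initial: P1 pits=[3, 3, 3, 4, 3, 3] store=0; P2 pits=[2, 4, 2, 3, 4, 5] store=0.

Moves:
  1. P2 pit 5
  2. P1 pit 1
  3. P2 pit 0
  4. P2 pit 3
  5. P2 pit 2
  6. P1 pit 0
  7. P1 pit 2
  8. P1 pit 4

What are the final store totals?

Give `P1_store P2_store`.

Move 1: P2 pit5 -> P1=[4,4,4,5,3,3](0) P2=[2,4,2,3,4,0](1)
Move 2: P1 pit1 -> P1=[4,0,5,6,4,4](0) P2=[2,4,2,3,4,0](1)
Move 3: P2 pit0 -> P1=[4,0,5,6,4,4](0) P2=[0,5,3,3,4,0](1)
Move 4: P2 pit3 -> P1=[4,0,5,6,4,4](0) P2=[0,5,3,0,5,1](2)
Move 5: P2 pit2 -> P1=[4,0,5,6,4,4](0) P2=[0,5,0,1,6,2](2)
Move 6: P1 pit0 -> P1=[0,1,6,7,5,4](0) P2=[0,5,0,1,6,2](2)
Move 7: P1 pit2 -> P1=[0,1,0,8,6,5](1) P2=[1,6,0,1,6,2](2)
Move 8: P1 pit4 -> P1=[0,1,0,8,0,6](2) P2=[2,7,1,2,6,2](2)

Answer: 2 2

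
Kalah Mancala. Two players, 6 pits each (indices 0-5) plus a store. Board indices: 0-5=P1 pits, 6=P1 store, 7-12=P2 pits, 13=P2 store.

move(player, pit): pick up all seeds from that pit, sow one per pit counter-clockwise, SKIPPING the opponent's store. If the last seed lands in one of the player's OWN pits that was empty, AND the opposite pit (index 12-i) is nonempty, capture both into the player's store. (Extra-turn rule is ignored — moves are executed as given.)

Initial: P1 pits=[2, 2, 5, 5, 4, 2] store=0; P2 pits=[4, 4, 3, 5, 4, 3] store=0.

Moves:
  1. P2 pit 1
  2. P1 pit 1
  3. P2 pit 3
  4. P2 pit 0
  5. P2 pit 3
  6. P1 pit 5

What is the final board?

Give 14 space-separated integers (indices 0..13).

Answer: 3 1 7 6 4 0 1 1 1 5 0 8 5 1

Derivation:
Move 1: P2 pit1 -> P1=[2,2,5,5,4,2](0) P2=[4,0,4,6,5,4](0)
Move 2: P1 pit1 -> P1=[2,0,6,6,4,2](0) P2=[4,0,4,6,5,4](0)
Move 3: P2 pit3 -> P1=[3,1,7,6,4,2](0) P2=[4,0,4,0,6,5](1)
Move 4: P2 pit0 -> P1=[3,1,7,6,4,2](0) P2=[0,1,5,1,7,5](1)
Move 5: P2 pit3 -> P1=[3,1,7,6,4,2](0) P2=[0,1,5,0,8,5](1)
Move 6: P1 pit5 -> P1=[3,1,7,6,4,0](1) P2=[1,1,5,0,8,5](1)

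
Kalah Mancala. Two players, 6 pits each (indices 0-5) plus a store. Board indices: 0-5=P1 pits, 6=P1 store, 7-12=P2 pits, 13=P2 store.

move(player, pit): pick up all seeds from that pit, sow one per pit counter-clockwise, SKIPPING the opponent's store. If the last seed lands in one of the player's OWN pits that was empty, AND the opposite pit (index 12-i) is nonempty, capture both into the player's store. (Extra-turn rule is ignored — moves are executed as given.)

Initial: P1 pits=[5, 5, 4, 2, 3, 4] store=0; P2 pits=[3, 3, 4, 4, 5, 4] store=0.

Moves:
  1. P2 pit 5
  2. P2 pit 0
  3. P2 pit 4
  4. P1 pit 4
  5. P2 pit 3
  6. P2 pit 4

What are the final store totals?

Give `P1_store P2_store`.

Move 1: P2 pit5 -> P1=[6,6,5,2,3,4](0) P2=[3,3,4,4,5,0](1)
Move 2: P2 pit0 -> P1=[6,6,5,2,3,4](0) P2=[0,4,5,5,5,0](1)
Move 3: P2 pit4 -> P1=[7,7,6,2,3,4](0) P2=[0,4,5,5,0,1](2)
Move 4: P1 pit4 -> P1=[7,7,6,2,0,5](1) P2=[1,4,5,5,0,1](2)
Move 5: P2 pit3 -> P1=[8,8,6,2,0,5](1) P2=[1,4,5,0,1,2](3)
Move 6: P2 pit4 -> P1=[8,8,6,2,0,5](1) P2=[1,4,5,0,0,3](3)

Answer: 1 3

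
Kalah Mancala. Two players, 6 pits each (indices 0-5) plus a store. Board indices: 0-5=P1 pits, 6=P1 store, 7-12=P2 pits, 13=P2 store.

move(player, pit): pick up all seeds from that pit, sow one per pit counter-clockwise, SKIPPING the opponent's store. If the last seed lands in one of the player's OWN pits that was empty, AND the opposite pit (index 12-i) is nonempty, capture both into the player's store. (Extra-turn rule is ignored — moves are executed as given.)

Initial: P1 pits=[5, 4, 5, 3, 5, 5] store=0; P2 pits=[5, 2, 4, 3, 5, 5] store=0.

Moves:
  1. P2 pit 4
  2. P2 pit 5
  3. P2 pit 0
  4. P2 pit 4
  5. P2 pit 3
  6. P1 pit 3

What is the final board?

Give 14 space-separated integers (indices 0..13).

Answer: 1 6 7 0 7 6 1 1 3 5 0 1 2 11

Derivation:
Move 1: P2 pit4 -> P1=[6,5,6,3,5,5](0) P2=[5,2,4,3,0,6](1)
Move 2: P2 pit5 -> P1=[7,6,7,4,6,5](0) P2=[5,2,4,3,0,0](2)
Move 3: P2 pit0 -> P1=[0,6,7,4,6,5](0) P2=[0,3,5,4,1,0](10)
Move 4: P2 pit4 -> P1=[0,6,7,4,6,5](0) P2=[0,3,5,4,0,1](10)
Move 5: P2 pit3 -> P1=[1,6,7,4,6,5](0) P2=[0,3,5,0,1,2](11)
Move 6: P1 pit3 -> P1=[1,6,7,0,7,6](1) P2=[1,3,5,0,1,2](11)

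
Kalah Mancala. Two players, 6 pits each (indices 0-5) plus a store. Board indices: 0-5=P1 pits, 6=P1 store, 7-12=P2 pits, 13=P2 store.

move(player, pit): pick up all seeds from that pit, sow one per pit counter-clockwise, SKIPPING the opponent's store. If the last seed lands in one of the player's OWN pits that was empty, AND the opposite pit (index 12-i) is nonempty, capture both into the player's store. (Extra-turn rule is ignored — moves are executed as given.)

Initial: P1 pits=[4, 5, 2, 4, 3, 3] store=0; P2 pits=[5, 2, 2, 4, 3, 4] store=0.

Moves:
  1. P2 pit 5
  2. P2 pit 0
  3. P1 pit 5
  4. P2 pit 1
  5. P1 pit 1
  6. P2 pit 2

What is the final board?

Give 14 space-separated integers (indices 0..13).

Answer: 0 0 4 5 4 1 2 2 0 0 7 6 2 8

Derivation:
Move 1: P2 pit5 -> P1=[5,6,3,4,3,3](0) P2=[5,2,2,4,3,0](1)
Move 2: P2 pit0 -> P1=[0,6,3,4,3,3](0) P2=[0,3,3,5,4,0](7)
Move 3: P1 pit5 -> P1=[0,6,3,4,3,0](1) P2=[1,4,3,5,4,0](7)
Move 4: P2 pit1 -> P1=[0,6,3,4,3,0](1) P2=[1,0,4,6,5,1](7)
Move 5: P1 pit1 -> P1=[0,0,4,5,4,1](2) P2=[2,0,4,6,5,1](7)
Move 6: P2 pit2 -> P1=[0,0,4,5,4,1](2) P2=[2,0,0,7,6,2](8)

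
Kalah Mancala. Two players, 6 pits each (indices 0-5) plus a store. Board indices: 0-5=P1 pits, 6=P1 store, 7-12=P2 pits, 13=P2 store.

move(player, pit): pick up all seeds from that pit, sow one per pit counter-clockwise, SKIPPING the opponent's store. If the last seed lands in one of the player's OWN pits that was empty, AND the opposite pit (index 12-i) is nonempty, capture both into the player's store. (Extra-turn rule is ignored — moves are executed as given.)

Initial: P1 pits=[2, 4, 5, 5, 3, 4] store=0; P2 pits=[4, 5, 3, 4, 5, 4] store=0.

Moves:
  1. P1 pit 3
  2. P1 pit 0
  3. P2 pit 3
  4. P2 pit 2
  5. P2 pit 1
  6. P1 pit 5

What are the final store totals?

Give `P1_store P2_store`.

Move 1: P1 pit3 -> P1=[2,4,5,0,4,5](1) P2=[5,6,3,4,5,4](0)
Move 2: P1 pit0 -> P1=[0,5,6,0,4,5](1) P2=[5,6,3,4,5,4](0)
Move 3: P2 pit3 -> P1=[1,5,6,0,4,5](1) P2=[5,6,3,0,6,5](1)
Move 4: P2 pit2 -> P1=[1,5,6,0,4,5](1) P2=[5,6,0,1,7,6](1)
Move 5: P2 pit1 -> P1=[2,5,6,0,4,5](1) P2=[5,0,1,2,8,7](2)
Move 6: P1 pit5 -> P1=[2,5,6,0,4,0](2) P2=[6,1,2,3,8,7](2)

Answer: 2 2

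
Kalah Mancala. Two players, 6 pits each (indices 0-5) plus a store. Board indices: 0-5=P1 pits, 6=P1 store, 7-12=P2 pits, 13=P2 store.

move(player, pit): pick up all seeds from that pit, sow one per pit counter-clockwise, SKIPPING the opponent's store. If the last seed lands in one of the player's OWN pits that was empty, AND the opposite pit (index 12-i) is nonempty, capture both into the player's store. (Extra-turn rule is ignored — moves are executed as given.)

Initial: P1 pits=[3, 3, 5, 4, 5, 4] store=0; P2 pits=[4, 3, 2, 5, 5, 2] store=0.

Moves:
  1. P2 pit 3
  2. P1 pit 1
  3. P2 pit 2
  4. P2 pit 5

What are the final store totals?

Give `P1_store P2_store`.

Move 1: P2 pit3 -> P1=[4,4,5,4,5,4](0) P2=[4,3,2,0,6,3](1)
Move 2: P1 pit1 -> P1=[4,0,6,5,6,5](0) P2=[4,3,2,0,6,3](1)
Move 3: P2 pit2 -> P1=[4,0,6,5,6,5](0) P2=[4,3,0,1,7,3](1)
Move 4: P2 pit5 -> P1=[5,1,6,5,6,5](0) P2=[4,3,0,1,7,0](2)

Answer: 0 2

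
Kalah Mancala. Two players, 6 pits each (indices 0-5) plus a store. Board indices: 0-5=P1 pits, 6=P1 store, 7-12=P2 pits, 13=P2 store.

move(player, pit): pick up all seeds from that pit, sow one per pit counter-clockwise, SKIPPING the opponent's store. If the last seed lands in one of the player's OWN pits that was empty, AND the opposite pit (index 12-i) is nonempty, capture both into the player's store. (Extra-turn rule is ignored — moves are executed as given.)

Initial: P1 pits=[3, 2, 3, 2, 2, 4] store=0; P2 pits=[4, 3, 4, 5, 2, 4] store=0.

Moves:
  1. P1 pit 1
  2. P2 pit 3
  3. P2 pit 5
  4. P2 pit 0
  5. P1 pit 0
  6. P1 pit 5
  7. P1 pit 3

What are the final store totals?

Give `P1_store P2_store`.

Answer: 2 2

Derivation:
Move 1: P1 pit1 -> P1=[3,0,4,3,2,4](0) P2=[4,3,4,5,2,4](0)
Move 2: P2 pit3 -> P1=[4,1,4,3,2,4](0) P2=[4,3,4,0,3,5](1)
Move 3: P2 pit5 -> P1=[5,2,5,4,2,4](0) P2=[4,3,4,0,3,0](2)
Move 4: P2 pit0 -> P1=[5,2,5,4,2,4](0) P2=[0,4,5,1,4,0](2)
Move 5: P1 pit0 -> P1=[0,3,6,5,3,5](0) P2=[0,4,5,1,4,0](2)
Move 6: P1 pit5 -> P1=[0,3,6,5,3,0](1) P2=[1,5,6,2,4,0](2)
Move 7: P1 pit3 -> P1=[0,3,6,0,4,1](2) P2=[2,6,6,2,4,0](2)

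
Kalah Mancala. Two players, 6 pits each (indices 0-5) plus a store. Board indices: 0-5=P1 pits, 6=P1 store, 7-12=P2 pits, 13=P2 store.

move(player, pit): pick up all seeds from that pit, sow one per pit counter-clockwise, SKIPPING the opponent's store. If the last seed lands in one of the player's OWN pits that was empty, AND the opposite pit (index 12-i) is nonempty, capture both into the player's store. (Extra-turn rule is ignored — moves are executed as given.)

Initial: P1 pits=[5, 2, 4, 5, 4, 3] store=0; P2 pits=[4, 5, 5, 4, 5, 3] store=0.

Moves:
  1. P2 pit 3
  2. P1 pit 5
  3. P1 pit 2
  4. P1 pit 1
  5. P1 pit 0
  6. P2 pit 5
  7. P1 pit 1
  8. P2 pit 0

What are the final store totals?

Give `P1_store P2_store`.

Move 1: P2 pit3 -> P1=[6,2,4,5,4,3](0) P2=[4,5,5,0,6,4](1)
Move 2: P1 pit5 -> P1=[6,2,4,5,4,0](1) P2=[5,6,5,0,6,4](1)
Move 3: P1 pit2 -> P1=[6,2,0,6,5,1](2) P2=[5,6,5,0,6,4](1)
Move 4: P1 pit1 -> P1=[6,0,1,7,5,1](2) P2=[5,6,5,0,6,4](1)
Move 5: P1 pit0 -> P1=[0,1,2,8,6,2](3) P2=[5,6,5,0,6,4](1)
Move 6: P2 pit5 -> P1=[1,2,3,8,6,2](3) P2=[5,6,5,0,6,0](2)
Move 7: P1 pit1 -> P1=[1,0,4,9,6,2](3) P2=[5,6,5,0,6,0](2)
Move 8: P2 pit0 -> P1=[0,0,4,9,6,2](3) P2=[0,7,6,1,7,0](4)

Answer: 3 4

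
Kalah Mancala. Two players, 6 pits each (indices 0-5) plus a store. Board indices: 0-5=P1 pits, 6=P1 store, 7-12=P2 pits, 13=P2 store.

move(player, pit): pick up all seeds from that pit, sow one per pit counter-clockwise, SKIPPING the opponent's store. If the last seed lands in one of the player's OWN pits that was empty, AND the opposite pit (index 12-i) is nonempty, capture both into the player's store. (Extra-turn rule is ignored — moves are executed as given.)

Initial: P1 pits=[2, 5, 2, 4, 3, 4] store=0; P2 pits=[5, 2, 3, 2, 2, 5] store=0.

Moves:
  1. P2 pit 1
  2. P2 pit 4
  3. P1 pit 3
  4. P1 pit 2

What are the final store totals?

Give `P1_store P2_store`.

Move 1: P2 pit1 -> P1=[2,5,2,4,3,4](0) P2=[5,0,4,3,2,5](0)
Move 2: P2 pit4 -> P1=[2,5,2,4,3,4](0) P2=[5,0,4,3,0,6](1)
Move 3: P1 pit3 -> P1=[2,5,2,0,4,5](1) P2=[6,0,4,3,0,6](1)
Move 4: P1 pit2 -> P1=[2,5,0,1,5,5](1) P2=[6,0,4,3,0,6](1)

Answer: 1 1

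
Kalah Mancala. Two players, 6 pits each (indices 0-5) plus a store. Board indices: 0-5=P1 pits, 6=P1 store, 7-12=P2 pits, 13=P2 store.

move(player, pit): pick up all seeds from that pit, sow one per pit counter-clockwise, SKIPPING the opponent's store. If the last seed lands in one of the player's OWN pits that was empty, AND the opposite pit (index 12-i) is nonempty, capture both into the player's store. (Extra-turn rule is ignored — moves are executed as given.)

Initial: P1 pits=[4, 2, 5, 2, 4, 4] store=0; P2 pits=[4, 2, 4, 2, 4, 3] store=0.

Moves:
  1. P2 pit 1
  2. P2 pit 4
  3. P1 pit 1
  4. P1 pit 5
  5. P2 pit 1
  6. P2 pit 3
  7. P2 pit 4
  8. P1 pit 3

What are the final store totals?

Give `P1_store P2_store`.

Move 1: P2 pit1 -> P1=[4,2,5,2,4,4](0) P2=[4,0,5,3,4,3](0)
Move 2: P2 pit4 -> P1=[5,3,5,2,4,4](0) P2=[4,0,5,3,0,4](1)
Move 3: P1 pit1 -> P1=[5,0,6,3,5,4](0) P2=[4,0,5,3,0,4](1)
Move 4: P1 pit5 -> P1=[5,0,6,3,5,0](1) P2=[5,1,6,3,0,4](1)
Move 5: P2 pit1 -> P1=[5,0,6,3,5,0](1) P2=[5,0,7,3,0,4](1)
Move 6: P2 pit3 -> P1=[5,0,6,3,5,0](1) P2=[5,0,7,0,1,5](2)
Move 7: P2 pit4 -> P1=[5,0,6,3,5,0](1) P2=[5,0,7,0,0,6](2)
Move 8: P1 pit3 -> P1=[5,0,6,0,6,1](2) P2=[5,0,7,0,0,6](2)

Answer: 2 2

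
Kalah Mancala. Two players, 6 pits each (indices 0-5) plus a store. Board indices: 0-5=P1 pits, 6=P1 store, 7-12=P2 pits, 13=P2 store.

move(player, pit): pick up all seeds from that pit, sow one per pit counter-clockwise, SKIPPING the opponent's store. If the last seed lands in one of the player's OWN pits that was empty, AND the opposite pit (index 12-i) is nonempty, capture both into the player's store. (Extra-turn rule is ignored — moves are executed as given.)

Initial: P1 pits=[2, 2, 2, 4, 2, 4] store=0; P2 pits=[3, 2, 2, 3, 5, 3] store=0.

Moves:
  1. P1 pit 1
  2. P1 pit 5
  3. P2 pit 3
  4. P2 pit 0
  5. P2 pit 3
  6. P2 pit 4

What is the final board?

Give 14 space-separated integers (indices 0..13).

Move 1: P1 pit1 -> P1=[2,0,3,5,2,4](0) P2=[3,2,2,3,5,3](0)
Move 2: P1 pit5 -> P1=[2,0,3,5,2,0](1) P2=[4,3,3,3,5,3](0)
Move 3: P2 pit3 -> P1=[2,0,3,5,2,0](1) P2=[4,3,3,0,6,4](1)
Move 4: P2 pit0 -> P1=[2,0,3,5,2,0](1) P2=[0,4,4,1,7,4](1)
Move 5: P2 pit3 -> P1=[2,0,3,5,2,0](1) P2=[0,4,4,0,8,4](1)
Move 6: P2 pit4 -> P1=[3,1,4,6,3,1](1) P2=[0,4,4,0,0,5](2)

Answer: 3 1 4 6 3 1 1 0 4 4 0 0 5 2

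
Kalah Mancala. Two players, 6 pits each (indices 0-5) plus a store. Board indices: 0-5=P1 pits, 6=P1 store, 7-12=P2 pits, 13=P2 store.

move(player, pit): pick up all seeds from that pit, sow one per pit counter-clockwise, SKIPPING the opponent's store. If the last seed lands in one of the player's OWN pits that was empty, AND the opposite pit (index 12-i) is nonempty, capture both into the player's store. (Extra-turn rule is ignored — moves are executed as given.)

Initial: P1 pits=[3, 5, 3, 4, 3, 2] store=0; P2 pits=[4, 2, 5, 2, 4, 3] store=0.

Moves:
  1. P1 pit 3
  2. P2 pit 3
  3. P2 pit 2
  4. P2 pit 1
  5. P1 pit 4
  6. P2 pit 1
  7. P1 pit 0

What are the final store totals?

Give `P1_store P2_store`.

Answer: 2 1

Derivation:
Move 1: P1 pit3 -> P1=[3,5,3,0,4,3](1) P2=[5,2,5,2,4,3](0)
Move 2: P2 pit3 -> P1=[3,5,3,0,4,3](1) P2=[5,2,5,0,5,4](0)
Move 3: P2 pit2 -> P1=[4,5,3,0,4,3](1) P2=[5,2,0,1,6,5](1)
Move 4: P2 pit1 -> P1=[4,5,3,0,4,3](1) P2=[5,0,1,2,6,5](1)
Move 5: P1 pit4 -> P1=[4,5,3,0,0,4](2) P2=[6,1,1,2,6,5](1)
Move 6: P2 pit1 -> P1=[4,5,3,0,0,4](2) P2=[6,0,2,2,6,5](1)
Move 7: P1 pit0 -> P1=[0,6,4,1,1,4](2) P2=[6,0,2,2,6,5](1)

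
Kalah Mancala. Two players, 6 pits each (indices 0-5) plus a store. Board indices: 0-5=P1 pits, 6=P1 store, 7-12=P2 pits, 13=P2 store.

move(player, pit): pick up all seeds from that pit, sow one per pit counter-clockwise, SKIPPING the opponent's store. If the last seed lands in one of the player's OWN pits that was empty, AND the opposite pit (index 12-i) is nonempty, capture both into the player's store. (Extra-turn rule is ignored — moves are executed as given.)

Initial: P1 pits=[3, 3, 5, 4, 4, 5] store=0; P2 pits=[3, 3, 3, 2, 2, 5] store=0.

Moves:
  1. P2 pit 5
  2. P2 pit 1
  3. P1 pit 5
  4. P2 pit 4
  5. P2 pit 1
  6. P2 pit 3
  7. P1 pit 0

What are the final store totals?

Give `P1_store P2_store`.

Answer: 2 3

Derivation:
Move 1: P2 pit5 -> P1=[4,4,6,5,4,5](0) P2=[3,3,3,2,2,0](1)
Move 2: P2 pit1 -> P1=[4,4,6,5,4,5](0) P2=[3,0,4,3,3,0](1)
Move 3: P1 pit5 -> P1=[4,4,6,5,4,0](1) P2=[4,1,5,4,3,0](1)
Move 4: P2 pit4 -> P1=[5,4,6,5,4,0](1) P2=[4,1,5,4,0,1](2)
Move 5: P2 pit1 -> P1=[5,4,6,5,4,0](1) P2=[4,0,6,4,0,1](2)
Move 6: P2 pit3 -> P1=[6,4,6,5,4,0](1) P2=[4,0,6,0,1,2](3)
Move 7: P1 pit0 -> P1=[0,5,7,6,5,1](2) P2=[4,0,6,0,1,2](3)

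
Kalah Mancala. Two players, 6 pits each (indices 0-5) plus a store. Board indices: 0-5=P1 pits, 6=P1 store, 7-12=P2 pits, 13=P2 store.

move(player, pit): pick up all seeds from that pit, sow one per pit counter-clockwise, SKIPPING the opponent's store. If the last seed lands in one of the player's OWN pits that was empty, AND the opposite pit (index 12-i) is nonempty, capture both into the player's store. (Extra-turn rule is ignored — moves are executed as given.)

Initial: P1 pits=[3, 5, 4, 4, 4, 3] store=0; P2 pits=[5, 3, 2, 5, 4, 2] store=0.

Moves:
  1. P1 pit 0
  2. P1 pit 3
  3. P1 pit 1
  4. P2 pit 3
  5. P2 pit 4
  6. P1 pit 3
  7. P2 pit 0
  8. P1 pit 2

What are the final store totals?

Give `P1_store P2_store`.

Move 1: P1 pit0 -> P1=[0,6,5,5,4,3](0) P2=[5,3,2,5,4,2](0)
Move 2: P1 pit3 -> P1=[0,6,5,0,5,4](1) P2=[6,4,2,5,4,2](0)
Move 3: P1 pit1 -> P1=[0,0,6,1,6,5](2) P2=[7,4,2,5,4,2](0)
Move 4: P2 pit3 -> P1=[1,1,6,1,6,5](2) P2=[7,4,2,0,5,3](1)
Move 5: P2 pit4 -> P1=[2,2,7,1,6,5](2) P2=[7,4,2,0,0,4](2)
Move 6: P1 pit3 -> P1=[2,2,7,0,7,5](2) P2=[7,4,2,0,0,4](2)
Move 7: P2 pit0 -> P1=[3,2,7,0,7,5](2) P2=[0,5,3,1,1,5](3)
Move 8: P1 pit2 -> P1=[3,2,0,1,8,6](3) P2=[1,6,4,1,1,5](3)

Answer: 3 3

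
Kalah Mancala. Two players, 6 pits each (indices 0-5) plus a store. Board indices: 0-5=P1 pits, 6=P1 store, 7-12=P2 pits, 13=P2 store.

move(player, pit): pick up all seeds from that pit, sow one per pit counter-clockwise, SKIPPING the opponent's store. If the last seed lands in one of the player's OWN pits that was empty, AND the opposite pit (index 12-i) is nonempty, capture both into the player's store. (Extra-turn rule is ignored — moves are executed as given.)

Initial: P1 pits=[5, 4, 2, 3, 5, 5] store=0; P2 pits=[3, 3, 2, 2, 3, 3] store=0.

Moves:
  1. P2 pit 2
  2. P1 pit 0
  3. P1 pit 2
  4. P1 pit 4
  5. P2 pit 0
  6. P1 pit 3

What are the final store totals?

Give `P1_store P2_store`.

Move 1: P2 pit2 -> P1=[5,4,2,3,5,5](0) P2=[3,3,0,3,4,3](0)
Move 2: P1 pit0 -> P1=[0,5,3,4,6,6](0) P2=[3,3,0,3,4,3](0)
Move 3: P1 pit2 -> P1=[0,5,0,5,7,7](0) P2=[3,3,0,3,4,3](0)
Move 4: P1 pit4 -> P1=[0,5,0,5,0,8](1) P2=[4,4,1,4,5,3](0)
Move 5: P2 pit0 -> P1=[0,5,0,5,0,8](1) P2=[0,5,2,5,6,3](0)
Move 6: P1 pit3 -> P1=[0,5,0,0,1,9](2) P2=[1,6,2,5,6,3](0)

Answer: 2 0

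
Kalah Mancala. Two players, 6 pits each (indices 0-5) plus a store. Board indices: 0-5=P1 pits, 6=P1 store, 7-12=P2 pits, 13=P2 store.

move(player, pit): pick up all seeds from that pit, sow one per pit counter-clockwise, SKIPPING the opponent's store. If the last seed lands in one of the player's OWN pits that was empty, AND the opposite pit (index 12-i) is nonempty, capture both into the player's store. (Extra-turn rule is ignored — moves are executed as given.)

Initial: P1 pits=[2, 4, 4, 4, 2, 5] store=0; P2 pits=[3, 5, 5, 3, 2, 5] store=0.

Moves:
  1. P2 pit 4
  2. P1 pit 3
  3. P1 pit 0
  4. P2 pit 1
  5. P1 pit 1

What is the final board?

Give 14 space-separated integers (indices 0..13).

Move 1: P2 pit4 -> P1=[2,4,4,4,2,5](0) P2=[3,5,5,3,0,6](1)
Move 2: P1 pit3 -> P1=[2,4,4,0,3,6](1) P2=[4,5,5,3,0,6](1)
Move 3: P1 pit0 -> P1=[0,5,5,0,3,6](1) P2=[4,5,5,3,0,6](1)
Move 4: P2 pit1 -> P1=[0,5,5,0,3,6](1) P2=[4,0,6,4,1,7](2)
Move 5: P1 pit1 -> P1=[0,0,6,1,4,7](2) P2=[4,0,6,4,1,7](2)

Answer: 0 0 6 1 4 7 2 4 0 6 4 1 7 2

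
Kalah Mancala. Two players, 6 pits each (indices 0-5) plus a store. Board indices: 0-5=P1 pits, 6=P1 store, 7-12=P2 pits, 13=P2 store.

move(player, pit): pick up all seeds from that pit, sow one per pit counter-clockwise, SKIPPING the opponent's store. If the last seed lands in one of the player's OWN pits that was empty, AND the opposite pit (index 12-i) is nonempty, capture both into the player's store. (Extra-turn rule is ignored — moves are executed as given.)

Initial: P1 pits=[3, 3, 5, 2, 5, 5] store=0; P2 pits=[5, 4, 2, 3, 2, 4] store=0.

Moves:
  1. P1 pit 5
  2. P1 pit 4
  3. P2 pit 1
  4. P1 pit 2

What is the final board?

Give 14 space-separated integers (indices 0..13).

Move 1: P1 pit5 -> P1=[3,3,5,2,5,0](1) P2=[6,5,3,4,2,4](0)
Move 2: P1 pit4 -> P1=[3,3,5,2,0,1](2) P2=[7,6,4,4,2,4](0)
Move 3: P2 pit1 -> P1=[4,3,5,2,0,1](2) P2=[7,0,5,5,3,5](1)
Move 4: P1 pit2 -> P1=[4,3,0,3,1,2](3) P2=[8,0,5,5,3,5](1)

Answer: 4 3 0 3 1 2 3 8 0 5 5 3 5 1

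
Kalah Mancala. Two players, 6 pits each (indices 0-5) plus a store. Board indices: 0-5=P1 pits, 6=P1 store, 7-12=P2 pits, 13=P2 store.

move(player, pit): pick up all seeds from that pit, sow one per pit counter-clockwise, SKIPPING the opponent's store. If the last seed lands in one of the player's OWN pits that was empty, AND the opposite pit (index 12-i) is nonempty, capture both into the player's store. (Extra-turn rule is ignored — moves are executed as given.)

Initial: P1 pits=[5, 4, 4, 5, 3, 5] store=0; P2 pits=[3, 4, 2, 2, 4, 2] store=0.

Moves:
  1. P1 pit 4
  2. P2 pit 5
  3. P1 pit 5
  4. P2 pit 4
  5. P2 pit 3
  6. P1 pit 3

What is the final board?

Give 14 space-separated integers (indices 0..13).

Answer: 7 5 5 0 1 1 3 6 6 3 0 1 2 3

Derivation:
Move 1: P1 pit4 -> P1=[5,4,4,5,0,6](1) P2=[4,4,2,2,4,2](0)
Move 2: P2 pit5 -> P1=[6,4,4,5,0,6](1) P2=[4,4,2,2,4,0](1)
Move 3: P1 pit5 -> P1=[6,4,4,5,0,0](2) P2=[5,5,3,3,5,0](1)
Move 4: P2 pit4 -> P1=[7,5,5,5,0,0](2) P2=[5,5,3,3,0,1](2)
Move 5: P2 pit3 -> P1=[7,5,5,5,0,0](2) P2=[5,5,3,0,1,2](3)
Move 6: P1 pit3 -> P1=[7,5,5,0,1,1](3) P2=[6,6,3,0,1,2](3)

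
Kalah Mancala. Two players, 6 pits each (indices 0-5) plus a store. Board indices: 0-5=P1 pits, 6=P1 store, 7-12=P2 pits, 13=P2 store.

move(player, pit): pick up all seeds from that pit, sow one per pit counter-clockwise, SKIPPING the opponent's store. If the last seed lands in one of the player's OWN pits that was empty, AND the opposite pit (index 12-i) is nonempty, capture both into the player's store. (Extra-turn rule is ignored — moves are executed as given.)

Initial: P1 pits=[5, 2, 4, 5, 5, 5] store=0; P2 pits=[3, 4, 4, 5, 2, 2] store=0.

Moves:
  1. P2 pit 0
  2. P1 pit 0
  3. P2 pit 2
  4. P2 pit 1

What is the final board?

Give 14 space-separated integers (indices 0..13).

Answer: 1 3 5 6 6 6 0 0 0 1 8 4 4 2

Derivation:
Move 1: P2 pit0 -> P1=[5,2,4,5,5,5](0) P2=[0,5,5,6,2,2](0)
Move 2: P1 pit0 -> P1=[0,3,5,6,6,6](0) P2=[0,5,5,6,2,2](0)
Move 3: P2 pit2 -> P1=[1,3,5,6,6,6](0) P2=[0,5,0,7,3,3](1)
Move 4: P2 pit1 -> P1=[1,3,5,6,6,6](0) P2=[0,0,1,8,4,4](2)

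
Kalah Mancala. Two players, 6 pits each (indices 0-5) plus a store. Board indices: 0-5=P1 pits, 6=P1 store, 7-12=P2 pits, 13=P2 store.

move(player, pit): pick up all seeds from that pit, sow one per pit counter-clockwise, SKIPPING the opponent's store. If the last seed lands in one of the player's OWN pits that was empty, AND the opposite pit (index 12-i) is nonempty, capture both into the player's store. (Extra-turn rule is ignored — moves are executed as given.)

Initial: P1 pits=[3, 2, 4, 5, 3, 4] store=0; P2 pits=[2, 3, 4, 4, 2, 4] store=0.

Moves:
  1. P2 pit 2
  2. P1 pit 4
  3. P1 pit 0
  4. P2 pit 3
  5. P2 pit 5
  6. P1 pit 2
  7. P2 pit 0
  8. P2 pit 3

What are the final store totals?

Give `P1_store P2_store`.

Answer: 2 3

Derivation:
Move 1: P2 pit2 -> P1=[3,2,4,5,3,4](0) P2=[2,3,0,5,3,5](1)
Move 2: P1 pit4 -> P1=[3,2,4,5,0,5](1) P2=[3,3,0,5,3,5](1)
Move 3: P1 pit0 -> P1=[0,3,5,6,0,5](1) P2=[3,3,0,5,3,5](1)
Move 4: P2 pit3 -> P1=[1,4,5,6,0,5](1) P2=[3,3,0,0,4,6](2)
Move 5: P2 pit5 -> P1=[2,5,6,7,1,5](1) P2=[3,3,0,0,4,0](3)
Move 6: P1 pit2 -> P1=[2,5,0,8,2,6](2) P2=[4,4,0,0,4,0](3)
Move 7: P2 pit0 -> P1=[2,5,0,8,2,6](2) P2=[0,5,1,1,5,0](3)
Move 8: P2 pit3 -> P1=[2,5,0,8,2,6](2) P2=[0,5,1,0,6,0](3)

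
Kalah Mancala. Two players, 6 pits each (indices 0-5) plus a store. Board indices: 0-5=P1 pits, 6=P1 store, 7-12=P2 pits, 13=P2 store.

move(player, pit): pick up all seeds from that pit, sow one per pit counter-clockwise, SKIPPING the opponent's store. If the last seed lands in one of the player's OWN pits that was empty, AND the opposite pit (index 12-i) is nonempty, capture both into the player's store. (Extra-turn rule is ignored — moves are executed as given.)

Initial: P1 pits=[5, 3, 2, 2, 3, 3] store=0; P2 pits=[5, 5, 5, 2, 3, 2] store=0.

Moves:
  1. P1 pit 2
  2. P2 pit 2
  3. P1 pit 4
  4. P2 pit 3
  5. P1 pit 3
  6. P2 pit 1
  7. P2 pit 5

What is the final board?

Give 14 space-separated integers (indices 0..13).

Answer: 8 4 1 1 1 5 2 6 0 1 1 6 0 4

Derivation:
Move 1: P1 pit2 -> P1=[5,3,0,3,4,3](0) P2=[5,5,5,2,3,2](0)
Move 2: P2 pit2 -> P1=[6,3,0,3,4,3](0) P2=[5,5,0,3,4,3](1)
Move 3: P1 pit4 -> P1=[6,3,0,3,0,4](1) P2=[6,6,0,3,4,3](1)
Move 4: P2 pit3 -> P1=[6,3,0,3,0,4](1) P2=[6,6,0,0,5,4](2)
Move 5: P1 pit3 -> P1=[6,3,0,0,1,5](2) P2=[6,6,0,0,5,4](2)
Move 6: P2 pit1 -> P1=[7,3,0,0,1,5](2) P2=[6,0,1,1,6,5](3)
Move 7: P2 pit5 -> P1=[8,4,1,1,1,5](2) P2=[6,0,1,1,6,0](4)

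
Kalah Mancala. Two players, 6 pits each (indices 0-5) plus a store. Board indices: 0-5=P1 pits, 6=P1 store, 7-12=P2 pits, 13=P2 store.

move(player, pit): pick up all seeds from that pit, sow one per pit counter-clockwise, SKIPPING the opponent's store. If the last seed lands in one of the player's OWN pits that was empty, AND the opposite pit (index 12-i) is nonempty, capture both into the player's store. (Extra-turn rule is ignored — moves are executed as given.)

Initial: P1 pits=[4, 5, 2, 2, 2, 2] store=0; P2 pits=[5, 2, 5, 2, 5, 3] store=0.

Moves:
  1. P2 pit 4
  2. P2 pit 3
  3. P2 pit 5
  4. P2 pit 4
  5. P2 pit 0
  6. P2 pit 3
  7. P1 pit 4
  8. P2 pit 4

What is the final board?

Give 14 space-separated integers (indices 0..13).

Answer: 0 7 4 3 0 3 1 0 3 6 0 0 2 10

Derivation:
Move 1: P2 pit4 -> P1=[5,6,3,2,2,2](0) P2=[5,2,5,2,0,4](1)
Move 2: P2 pit3 -> P1=[5,6,3,2,2,2](0) P2=[5,2,5,0,1,5](1)
Move 3: P2 pit5 -> P1=[6,7,4,3,2,2](0) P2=[5,2,5,0,1,0](2)
Move 4: P2 pit4 -> P1=[0,7,4,3,2,2](0) P2=[5,2,5,0,0,0](9)
Move 5: P2 pit0 -> P1=[0,7,4,3,2,2](0) P2=[0,3,6,1,1,1](9)
Move 6: P2 pit3 -> P1=[0,7,4,3,2,2](0) P2=[0,3,6,0,2,1](9)
Move 7: P1 pit4 -> P1=[0,7,4,3,0,3](1) P2=[0,3,6,0,2,1](9)
Move 8: P2 pit4 -> P1=[0,7,4,3,0,3](1) P2=[0,3,6,0,0,2](10)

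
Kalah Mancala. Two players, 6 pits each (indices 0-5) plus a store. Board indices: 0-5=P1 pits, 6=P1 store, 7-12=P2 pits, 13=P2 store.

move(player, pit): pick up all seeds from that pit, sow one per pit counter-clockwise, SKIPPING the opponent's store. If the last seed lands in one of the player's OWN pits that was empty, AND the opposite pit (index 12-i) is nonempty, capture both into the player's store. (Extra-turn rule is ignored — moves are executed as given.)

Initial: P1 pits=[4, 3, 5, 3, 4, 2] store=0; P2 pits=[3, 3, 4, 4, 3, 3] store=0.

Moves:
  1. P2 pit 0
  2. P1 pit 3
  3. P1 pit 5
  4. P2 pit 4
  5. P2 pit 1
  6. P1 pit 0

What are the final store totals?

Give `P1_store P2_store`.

Move 1: P2 pit0 -> P1=[4,3,5,3,4,2](0) P2=[0,4,5,5,3,3](0)
Move 2: P1 pit3 -> P1=[4,3,5,0,5,3](1) P2=[0,4,5,5,3,3](0)
Move 3: P1 pit5 -> P1=[4,3,5,0,5,0](2) P2=[1,5,5,5,3,3](0)
Move 4: P2 pit4 -> P1=[5,3,5,0,5,0](2) P2=[1,5,5,5,0,4](1)
Move 5: P2 pit1 -> P1=[5,3,5,0,5,0](2) P2=[1,0,6,6,1,5](2)
Move 6: P1 pit0 -> P1=[0,4,6,1,6,0](4) P2=[0,0,6,6,1,5](2)

Answer: 4 2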